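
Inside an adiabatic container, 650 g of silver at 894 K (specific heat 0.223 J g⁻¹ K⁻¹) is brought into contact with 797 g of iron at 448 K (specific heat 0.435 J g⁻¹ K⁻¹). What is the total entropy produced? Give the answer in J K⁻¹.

ΔS_total = 26.4 J/K

Energy balance: T_f = (m₁c₁T₁ + m₂c₂T₂)/(m₁c₁ + m₂c₂) = 579.49 K.
ΔS₁ = m₁c₁ ln(T_f/T₁) = 144.95 × ln(579.49/894) = -62.84 J/K.
ΔS₂ = m₂c₂ ln(T_f/T₂) = 346.695 × ln(579.49/448) = 89.23 J/K.
ΔS_total = -62.84 + 89.23 = 26.4 J/K.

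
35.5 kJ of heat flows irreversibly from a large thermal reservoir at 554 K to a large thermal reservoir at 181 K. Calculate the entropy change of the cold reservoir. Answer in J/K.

ΔS_cold = 196 J/K

The cold reservoir gains heat Q, so ΔS_cold = +Q/T_C = 35500/181 = 196 J/K.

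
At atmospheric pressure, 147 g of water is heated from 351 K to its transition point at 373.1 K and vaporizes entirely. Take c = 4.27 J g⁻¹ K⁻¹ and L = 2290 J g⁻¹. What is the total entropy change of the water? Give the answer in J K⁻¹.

Warming step: ΔS₁ = m c ln(T_tr/T_i) = 147 × 4.27 × ln(373.1/351) = 38.33 J/K.
Phase change: ΔS₂ = +mL/T_tr = 147 × 2290 / 373.1 = 902.3 J/K.
ΔS_total = (38.33) + (902.3) = 941 J/K.

ΔS = 941 J/K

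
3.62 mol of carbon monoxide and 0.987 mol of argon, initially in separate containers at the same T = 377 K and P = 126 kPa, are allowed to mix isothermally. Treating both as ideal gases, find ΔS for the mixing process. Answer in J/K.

ΔS_mix = 19.9 J/K

Mole fractions: x_A = 3.62/4.61 = 0.786, x_B = 0.214.
ΔS_mix = −R(n_A ln x_A + n_B ln x_B) = −8.314 × (3.62 ln 0.786 + 0.987 ln 0.214) = 19.9 J/K.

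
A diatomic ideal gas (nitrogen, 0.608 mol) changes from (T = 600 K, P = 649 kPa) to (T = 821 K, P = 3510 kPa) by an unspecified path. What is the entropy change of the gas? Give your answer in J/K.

ΔS = -2.98 J/K

ΔS = nC_p ln(T₂/T₁) − nR ln(P₂/P₁), with C_p = 7R/2 = 29.1 J mol⁻¹ K⁻¹ for a diatomic ideal gas.
ΔS = 0.608 × [29.1 × ln(821/600) − 8.314 × ln(3510/649)] = -2.98 J/K.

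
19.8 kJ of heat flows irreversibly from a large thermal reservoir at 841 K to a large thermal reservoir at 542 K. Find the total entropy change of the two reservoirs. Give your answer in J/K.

ΔS_hot = −Q/T_H = −19800/841 = -23.54 J/K and ΔS_cold = +Q/T_C = 19800/542 = 36.53 J/K.
ΔS_total = -23.54 + 36.53 = 13 J/K, positive as the second law requires.

ΔS_total = 13 J/K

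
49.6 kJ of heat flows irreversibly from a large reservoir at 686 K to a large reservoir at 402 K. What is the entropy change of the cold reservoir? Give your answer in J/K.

The cold reservoir gains heat Q, so ΔS_cold = +Q/T_C = 49600/402 = 123 J/K.

ΔS_cold = 123 J/K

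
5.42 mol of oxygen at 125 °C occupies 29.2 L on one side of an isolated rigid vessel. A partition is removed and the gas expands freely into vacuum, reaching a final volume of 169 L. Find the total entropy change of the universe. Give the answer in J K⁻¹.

For an ideal gas in free expansion Q = 0 and W = 0, so T is unchanged.
Entropy is a state function; using a reversible isothermal path, ΔS_gas = nR ln(V₂/V₁) = 5.42 × 8.314 × ln(169/29.2) = 79.1 J/K.
The insulated surroundings exchange no heat, so ΔS_surr = 0 and ΔS_universe = ΔS_gas.

ΔS_universe = 79.1 J/K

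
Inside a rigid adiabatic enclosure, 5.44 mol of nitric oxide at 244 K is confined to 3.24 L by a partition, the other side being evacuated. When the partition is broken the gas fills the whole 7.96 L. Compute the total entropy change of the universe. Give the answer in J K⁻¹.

ΔS_universe = 40.7 J/K

For an ideal gas in free expansion Q = 0 and W = 0, so T is unchanged.
Entropy is a state function; using a reversible isothermal path, ΔS_gas = nR ln(V₂/V₁) = 5.44 × 8.314 × ln(7.96/3.24) = 40.7 J/K.
The insulated surroundings exchange no heat, so ΔS_surr = 0 and ΔS_universe = ΔS_gas.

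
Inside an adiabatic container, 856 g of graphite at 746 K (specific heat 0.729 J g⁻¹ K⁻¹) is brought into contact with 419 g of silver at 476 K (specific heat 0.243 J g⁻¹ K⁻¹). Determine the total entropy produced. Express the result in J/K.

ΔS_total = 7.93 J/K

Energy balance: T_f = (m₁c₁T₁ + m₂c₂T₂)/(m₁c₁ + m₂c₂) = 708.13 K.
ΔS₁ = m₁c₁ ln(T_f/T₁) = 624.024 × ln(708.13/746) = -32.51 J/K.
ΔS₂ = m₂c₂ ln(T_f/T₂) = 101.817 × ln(708.13/476) = 40.44 J/K.
ΔS_total = -32.51 + 40.44 = 7.93 J/K.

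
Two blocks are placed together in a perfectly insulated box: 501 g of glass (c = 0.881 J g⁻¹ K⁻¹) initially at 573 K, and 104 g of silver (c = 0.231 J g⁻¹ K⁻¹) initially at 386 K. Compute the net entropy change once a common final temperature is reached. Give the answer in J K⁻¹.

Energy balance: T_f = (m₁c₁T₁ + m₂c₂T₂)/(m₁c₁ + m₂c₂) = 563.35 K.
ΔS₁ = m₁c₁ ln(T_f/T₁) = 441.381 × ln(563.35/573) = -7.499 J/K.
ΔS₂ = m₂c₂ ln(T_f/T₂) = 24.024 × ln(563.35/386) = 9.082 J/K.
ΔS_total = -7.499 + 9.082 = 1.58 J/K.

ΔS_total = 1.58 J/K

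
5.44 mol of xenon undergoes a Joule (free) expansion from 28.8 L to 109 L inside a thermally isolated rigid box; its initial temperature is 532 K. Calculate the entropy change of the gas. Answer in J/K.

No heat is exchanged and no work is done, so the ideal-gas temperature stays constant.
Entropy is a state function; using a reversible isothermal path, ΔS_gas = nR ln(V₂/V₁) = 5.44 × 8.314 × ln(109/28.8) = 60.2 J/K.

ΔS_gas = 60.2 J/K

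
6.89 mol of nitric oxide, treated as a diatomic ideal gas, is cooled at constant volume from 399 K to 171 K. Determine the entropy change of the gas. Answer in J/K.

ΔS = -121 J/K

At constant volume, ΔS = nC_V ln(T₂/T₁) with C_V = 5R/2 = 20.79 J mol⁻¹ K⁻¹.
ΔS = 6.89 × 20.79 × ln(171/399) = -121 J/K.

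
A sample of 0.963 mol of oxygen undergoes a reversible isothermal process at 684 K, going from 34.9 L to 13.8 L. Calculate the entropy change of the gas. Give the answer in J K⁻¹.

ΔS_gas = -7.43 J/K

For an isothermal ideal gas ΔS_gas = nR ln(V₂/V₁) = 0.963 × 8.314 × ln(13.8/34.9) = -7.43 J/K.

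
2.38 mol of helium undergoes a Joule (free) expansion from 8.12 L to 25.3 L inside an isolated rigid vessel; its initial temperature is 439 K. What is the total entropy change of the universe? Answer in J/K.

ΔS_universe = 22.5 J/K

No heat is exchanged and no work is done, so the ideal-gas temperature stays constant.
Entropy is a state function; using a reversible isothermal path, ΔS_gas = nR ln(V₂/V₁) = 2.38 × 8.314 × ln(25.3/8.12) = 22.5 J/K.
The insulated surroundings exchange no heat, so ΔS_surr = 0 and ΔS_universe = ΔS_gas.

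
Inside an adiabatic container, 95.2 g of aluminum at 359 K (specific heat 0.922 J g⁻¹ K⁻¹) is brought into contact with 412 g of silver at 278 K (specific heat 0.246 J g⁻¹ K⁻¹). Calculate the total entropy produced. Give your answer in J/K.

ΔS_total = 1.54 J/K

Energy balance: T_f = (m₁c₁T₁ + m₂c₂T₂)/(m₁c₁ + m₂c₂) = 315.59 K.
ΔS₁ = m₁c₁ ln(T_f/T₁) = 87.7744 × ln(315.59/359) = -11.31 J/K.
ΔS₂ = m₂c₂ ln(T_f/T₂) = 101.352 × ln(315.59/278) = 12.85 J/K.
ΔS_total = -11.31 + 12.85 = 1.54 J/K.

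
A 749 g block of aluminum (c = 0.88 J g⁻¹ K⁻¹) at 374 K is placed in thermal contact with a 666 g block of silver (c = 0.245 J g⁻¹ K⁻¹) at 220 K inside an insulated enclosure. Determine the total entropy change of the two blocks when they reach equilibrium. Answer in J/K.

ΔS_total = 16.5 J/K

Energy balance: T_f = (m₁c₁T₁ + m₂c₂T₂)/(m₁c₁ + m₂c₂) = 343.44 K.
ΔS₁ = m₁c₁ ln(T_f/T₁) = 659.12 × ln(343.44/374) = -56.18 J/K.
ΔS₂ = m₂c₂ ln(T_f/T₂) = 163.17 × ln(343.44/220) = 72.67 J/K.
ΔS_total = -56.18 + 72.67 = 16.5 J/K.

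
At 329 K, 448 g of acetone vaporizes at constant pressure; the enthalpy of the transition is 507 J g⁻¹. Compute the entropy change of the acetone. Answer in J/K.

ΔS = 690 J/K

Heat absorbed by the substance: Q = mL = 448 × 507 = 227136 J.
At constant T, ΔS = Q_rev/T = 227136 / 329 = 690 J/K.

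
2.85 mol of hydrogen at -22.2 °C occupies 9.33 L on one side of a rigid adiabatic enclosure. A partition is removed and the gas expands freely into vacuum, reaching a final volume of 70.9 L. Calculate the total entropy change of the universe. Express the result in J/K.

ΔS_universe = 48.1 J/K

For an ideal gas in free expansion Q = 0 and W = 0, so T is unchanged.
Entropy is a state function; using a reversible isothermal path, ΔS_gas = nR ln(V₂/V₁) = 2.85 × 8.314 × ln(70.9/9.33) = 48.1 J/K.
The insulated surroundings exchange no heat, so ΔS_surr = 0 and ΔS_universe = ΔS_gas.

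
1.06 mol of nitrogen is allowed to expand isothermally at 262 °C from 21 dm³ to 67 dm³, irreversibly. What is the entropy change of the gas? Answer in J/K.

ΔS_gas = 10.2 J/K

Entropy is a state function, so ΔS_gas depends only on the end states.
For an isothermal ideal gas ΔS_gas = nR ln(V₂/V₁) = 1.06 × 8.314 × ln(67/21) = 10.2 J/K.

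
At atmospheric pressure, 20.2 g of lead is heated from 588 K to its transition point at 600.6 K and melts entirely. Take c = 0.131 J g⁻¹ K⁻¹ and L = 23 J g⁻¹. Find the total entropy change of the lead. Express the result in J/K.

Warming step: ΔS₁ = m c ln(T_tr/T_i) = 20.2 × 0.131 × ln(600.6/588) = 0.05611 J/K.
Phase change: ΔS₂ = +mL/T_tr = 20.2 × 23 / 600.6 = 0.7736 J/K.
ΔS_total = (0.05611) + (0.7736) = 0.83 J/K.

ΔS = 0.83 J/K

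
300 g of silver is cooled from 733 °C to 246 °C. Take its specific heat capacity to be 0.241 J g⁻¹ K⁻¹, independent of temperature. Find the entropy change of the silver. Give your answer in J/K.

In kelvin: T₁ = 1006.15 K, T₂ = 519.15 K. ΔS = ∫dQ_rev/T = m c ln(T₂/T₁) = 300 × 0.241 × ln(519.15/1006.15) = -47.8 J/K.

ΔS = -47.8 J/K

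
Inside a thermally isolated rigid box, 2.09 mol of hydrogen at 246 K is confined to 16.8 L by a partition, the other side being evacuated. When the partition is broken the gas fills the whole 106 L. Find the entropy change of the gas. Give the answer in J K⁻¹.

For an ideal gas in free expansion Q = 0 and W = 0, so T is unchanged.
Entropy is a state function; using a reversible isothermal path, ΔS_gas = nR ln(V₂/V₁) = 2.09 × 8.314 × ln(106/16.8) = 32 J/K.

ΔS_gas = 32 J/K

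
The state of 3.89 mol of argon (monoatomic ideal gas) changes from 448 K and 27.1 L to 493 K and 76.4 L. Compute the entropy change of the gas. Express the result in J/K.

ΔS = 38.2 J/K

Entropy is a state function: ΔS = nC_V ln(T₂/T₁) + nR ln(V₂/V₁), with C_V = 3R/2 = 12.47 J mol⁻¹ K⁻¹ for a monoatomic ideal gas.
ΔS = 3.89 × [12.47 × ln(493/448) + 8.314 × ln(76.4/27.1)] = 38.2 J/K.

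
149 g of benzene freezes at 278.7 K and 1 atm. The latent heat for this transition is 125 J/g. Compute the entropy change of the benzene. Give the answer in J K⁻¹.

Heat released by the substance: Q = −mL = −149 × 125 = −18625 J.
At constant T, ΔS = Q_rev/T = −18625 / 278.7 = -66.8 J/K.

ΔS = -66.8 J/K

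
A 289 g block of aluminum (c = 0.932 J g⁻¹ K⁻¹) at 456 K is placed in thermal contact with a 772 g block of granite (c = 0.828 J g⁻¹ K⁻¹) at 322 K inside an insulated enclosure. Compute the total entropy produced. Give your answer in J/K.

ΔS_total = 12 J/K

Energy balance: T_f = (m₁c₁T₁ + m₂c₂T₂)/(m₁c₁ + m₂c₂) = 361.72 K.
ΔS₁ = m₁c₁ ln(T_f/T₁) = 269.348 × ln(361.72/456) = -62.38 J/K.
ΔS₂ = m₂c₂ ln(T_f/T₂) = 639.216 × ln(361.72/322) = 74.36 J/K.
ΔS_total = -62.38 + 74.36 = 12 J/K.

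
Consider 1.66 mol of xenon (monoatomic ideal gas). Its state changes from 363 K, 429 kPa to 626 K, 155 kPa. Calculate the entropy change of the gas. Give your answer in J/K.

ΔS = nC_p ln(T₂/T₁) − nR ln(P₂/P₁), with C_p = 5R/2 = 20.79 J mol⁻¹ K⁻¹ for a monoatomic ideal gas.
ΔS = 1.66 × [20.79 × ln(626/363) − 8.314 × ln(155/429)] = 32.9 J/K.

ΔS = 32.9 J/K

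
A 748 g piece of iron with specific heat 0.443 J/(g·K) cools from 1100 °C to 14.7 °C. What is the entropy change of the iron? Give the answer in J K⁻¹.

ΔS = -518 J/K

In kelvin: T₁ = 1373.15 K, T₂ = 287.85 K. ΔS = ∫dQ_rev/T = m c ln(T₂/T₁) = 748 × 0.443 × ln(287.85/1373.15) = -518 J/K.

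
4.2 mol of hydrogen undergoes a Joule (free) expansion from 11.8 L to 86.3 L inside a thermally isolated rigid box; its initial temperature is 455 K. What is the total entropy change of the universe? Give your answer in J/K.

For an ideal gas in free expansion Q = 0 and W = 0, so T is unchanged.
Entropy is a state function; using a reversible isothermal path, ΔS_gas = nR ln(V₂/V₁) = 4.2 × 8.314 × ln(86.3/11.8) = 69.5 J/K.
The insulated surroundings exchange no heat, so ΔS_surr = 0 and ΔS_universe = ΔS_gas.

ΔS_universe = 69.5 J/K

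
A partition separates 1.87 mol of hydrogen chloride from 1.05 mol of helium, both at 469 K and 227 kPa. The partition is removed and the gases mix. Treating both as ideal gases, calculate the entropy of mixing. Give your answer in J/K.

ΔS_mix = 15.9 J/K

Mole fractions: x_A = 1.87/2.92 = 0.64, x_B = 0.36.
ΔS_mix = −R(n_A ln x_A + n_B ln x_B) = −8.314 × (1.87 ln 0.64 + 1.05 ln 0.36) = 15.9 J/K.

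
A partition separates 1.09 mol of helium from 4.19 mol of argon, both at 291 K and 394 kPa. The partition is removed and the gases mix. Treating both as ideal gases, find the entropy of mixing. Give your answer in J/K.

ΔS_mix = 22.4 J/K

Mole fractions: x_A = 1.09/5.28 = 0.206, x_B = 0.794.
ΔS_mix = −R(n_A ln x_A + n_B ln x_B) = −8.314 × (1.09 ln 0.206 + 4.19 ln 0.794) = 22.4 J/K.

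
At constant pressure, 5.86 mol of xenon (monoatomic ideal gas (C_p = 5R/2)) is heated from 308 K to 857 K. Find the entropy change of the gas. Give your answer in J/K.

ΔS = 125 J/K

At constant pressure, ΔS = nC_p ln(T₂/T₁) with C_p = 5R/2 = 20.79 J mol⁻¹ K⁻¹.
ΔS = 5.86 × 20.79 × ln(857/308) = 125 J/K.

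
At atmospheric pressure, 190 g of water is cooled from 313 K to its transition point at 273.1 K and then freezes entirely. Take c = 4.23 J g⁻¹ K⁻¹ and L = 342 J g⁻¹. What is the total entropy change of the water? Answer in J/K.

ΔS = -348 J/K

Cooling step: ΔS₁ = m c ln(T_tr/T_i) = 190 × 4.23 × ln(273.1/313) = -109.6 J/K.
Phase change: ΔS₂ = −mL/T_tr = −190 × 342 / 273.1 = -237.9 J/K.
ΔS_total = (-109.6) + (-237.9) = -348 J/K.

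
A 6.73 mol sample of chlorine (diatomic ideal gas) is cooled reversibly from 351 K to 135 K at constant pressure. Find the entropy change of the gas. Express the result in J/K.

At constant pressure, ΔS = nC_p ln(T₂/T₁) with C_p = 7R/2 = 29.1 J mol⁻¹ K⁻¹.
ΔS = 6.73 × 29.1 × ln(135/351) = -187 J/K.

ΔS = -187 J/K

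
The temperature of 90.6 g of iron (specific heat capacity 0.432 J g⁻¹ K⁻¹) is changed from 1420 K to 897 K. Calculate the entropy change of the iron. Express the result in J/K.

ΔS = -18 J/K

ΔS = ∫dQ_rev/T = m c ln(T₂/T₁) = 90.6 × 0.432 × ln(897/1420) = -18 J/K.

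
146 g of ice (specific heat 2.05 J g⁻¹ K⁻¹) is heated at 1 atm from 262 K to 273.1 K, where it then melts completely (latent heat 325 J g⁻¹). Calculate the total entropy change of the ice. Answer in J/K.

ΔS = 186 J/K

Warming step: ΔS₁ = m c ln(T_tr/T_i) = 146 × 2.05 × ln(273.1/262) = 12.42 J/K.
Phase change: ΔS₂ = +mL/T_tr = 146 × 325 / 273.1 = 173.7 J/K.
ΔS_total = (12.42) + (173.7) = 186 J/K.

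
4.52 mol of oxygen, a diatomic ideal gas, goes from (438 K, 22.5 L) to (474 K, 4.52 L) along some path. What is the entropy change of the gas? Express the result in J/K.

ΔS = -52.9 J/K

Entropy is a state function: ΔS = nC_V ln(T₂/T₁) + nR ln(V₂/V₁), with C_V = 5R/2 = 20.79 J mol⁻¹ K⁻¹ for a diatomic ideal gas.
ΔS = 4.52 × [20.79 × ln(474/438) + 8.314 × ln(4.52/22.5)] = -52.9 J/K.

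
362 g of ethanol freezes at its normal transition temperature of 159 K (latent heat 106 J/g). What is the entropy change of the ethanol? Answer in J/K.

Heat released by the substance: Q = −mL = −362 × 106 = −38372 J.
At constant T, ΔS = Q_rev/T = −38372 / 159 = -241 J/K.

ΔS = -241 J/K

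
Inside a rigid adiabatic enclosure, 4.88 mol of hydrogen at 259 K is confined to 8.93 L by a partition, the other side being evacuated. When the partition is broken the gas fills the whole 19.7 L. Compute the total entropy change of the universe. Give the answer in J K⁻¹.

For an ideal gas in free expansion Q = 0 and W = 0, so T is unchanged.
Entropy is a state function; using a reversible isothermal path, ΔS_gas = nR ln(V₂/V₁) = 4.88 × 8.314 × ln(19.7/8.93) = 32.1 J/K.
The insulated surroundings exchange no heat, so ΔS_surr = 0 and ΔS_universe = ΔS_gas.

ΔS_universe = 32.1 J/K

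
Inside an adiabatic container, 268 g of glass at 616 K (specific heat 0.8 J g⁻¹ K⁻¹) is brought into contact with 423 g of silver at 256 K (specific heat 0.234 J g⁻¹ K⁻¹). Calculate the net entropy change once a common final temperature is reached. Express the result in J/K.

ΔS_total = 23 J/K

Energy balance: T_f = (m₁c₁T₁ + m₂c₂T₂)/(m₁c₁ + m₂c₂) = 502.29 K.
ΔS₁ = m₁c₁ ln(T_f/T₁) = 214.4 × ln(502.29/616) = -43.75 J/K.
ΔS₂ = m₂c₂ ln(T_f/T₂) = 98.982 × ln(502.29/256) = 66.71 J/K.
ΔS_total = -43.75 + 66.71 = 23 J/K.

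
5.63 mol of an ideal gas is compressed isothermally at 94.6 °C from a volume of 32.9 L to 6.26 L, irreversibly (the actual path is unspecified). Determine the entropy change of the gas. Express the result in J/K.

Entropy is a state function, so ΔS_gas depends only on the end states.
For an isothermal ideal gas ΔS_gas = nR ln(V₂/V₁) = 5.63 × 8.314 × ln(6.26/32.9) = -77.7 J/K.

ΔS_gas = -77.7 J/K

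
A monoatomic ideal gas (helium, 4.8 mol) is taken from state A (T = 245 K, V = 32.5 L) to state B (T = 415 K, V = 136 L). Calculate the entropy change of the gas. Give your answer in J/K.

ΔS = 88.7 J/K

Entropy is a state function: ΔS = nC_V ln(T₂/T₁) + nR ln(V₂/V₁), with C_V = 3R/2 = 12.47 J mol⁻¹ K⁻¹ for a monoatomic ideal gas.
ΔS = 4.8 × [12.47 × ln(415/245) + 8.314 × ln(136/32.5)] = 88.7 J/K.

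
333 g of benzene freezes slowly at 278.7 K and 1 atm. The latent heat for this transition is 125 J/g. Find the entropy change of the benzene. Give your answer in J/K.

Heat released by the substance: Q = −mL = −333 × 125 = −41625 J.
At constant T, ΔS = Q_rev/T = −41625 / 278.7 = -149 J/K.

ΔS = -149 J/K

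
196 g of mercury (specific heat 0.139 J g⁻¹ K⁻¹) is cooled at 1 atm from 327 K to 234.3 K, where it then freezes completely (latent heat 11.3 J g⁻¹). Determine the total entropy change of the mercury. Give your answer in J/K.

Cooling step: ΔS₁ = m c ln(T_tr/T_i) = 196 × 0.139 × ln(234.3/327) = -9.082 J/K.
Phase change: ΔS₂ = −mL/T_tr = −196 × 11.3 / 234.3 = -9.453 J/K.
ΔS_total = (-9.082) + (-9.453) = -18.5 J/K.

ΔS = -18.5 J/K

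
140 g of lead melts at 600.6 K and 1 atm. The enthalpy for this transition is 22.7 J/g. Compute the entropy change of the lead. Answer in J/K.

ΔS = 5.29 J/K

Heat absorbed by the substance: Q = mL = 140 × 22.7 = 3178 J.
At constant T, ΔS = Q_rev/T = 3178 / 600.6 = 5.29 J/K.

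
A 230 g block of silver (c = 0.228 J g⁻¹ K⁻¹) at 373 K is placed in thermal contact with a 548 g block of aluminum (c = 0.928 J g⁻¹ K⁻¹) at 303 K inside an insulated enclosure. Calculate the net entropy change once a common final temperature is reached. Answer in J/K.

Energy balance: T_f = (m₁c₁T₁ + m₂c₂T₂)/(m₁c₁ + m₂c₂) = 309.54 K.
ΔS₁ = m₁c₁ ln(T_f/T₁) = 52.44 × ln(309.54/373) = -9.779 J/K.
ΔS₂ = m₂c₂ ln(T_f/T₂) = 508.544 × ln(309.54/303) = 10.87 J/K.
ΔS_total = -9.779 + 10.87 = 1.09 J/K.

ΔS_total = 1.09 J/K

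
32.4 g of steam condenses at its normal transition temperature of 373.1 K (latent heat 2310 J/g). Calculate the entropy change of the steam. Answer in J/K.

Heat released by the substance: Q = −mL = −32.4 × 2310 = −74844 J.
At constant T, ΔS = Q_rev/T = −74844 / 373.1 = -201 J/K.

ΔS = -201 J/K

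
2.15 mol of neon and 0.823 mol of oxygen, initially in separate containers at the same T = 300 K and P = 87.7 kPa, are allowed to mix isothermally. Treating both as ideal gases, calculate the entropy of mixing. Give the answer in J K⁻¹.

ΔS_mix = 14.6 J/K

Mole fractions: x_A = 2.15/2.97 = 0.723, x_B = 0.277.
ΔS_mix = −R(n_A ln x_A + n_B ln x_B) = −8.314 × (2.15 ln 0.723 + 0.823 ln 0.277) = 14.6 J/K.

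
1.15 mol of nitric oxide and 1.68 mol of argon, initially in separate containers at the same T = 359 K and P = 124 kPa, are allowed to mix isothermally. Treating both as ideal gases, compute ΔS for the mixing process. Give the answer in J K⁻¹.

ΔS_mix = 15.9 J/K

Mole fractions: x_A = 1.15/2.83 = 0.406, x_B = 0.594.
ΔS_mix = −R(n_A ln x_A + n_B ln x_B) = −8.314 × (1.15 ln 0.406 + 1.68 ln 0.594) = 15.9 J/K.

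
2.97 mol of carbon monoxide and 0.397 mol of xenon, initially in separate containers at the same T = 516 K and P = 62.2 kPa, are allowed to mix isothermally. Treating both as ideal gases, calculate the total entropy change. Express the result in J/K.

ΔS_mix = 10.2 J/K

Mole fractions: x_A = 2.97/3.37 = 0.882, x_B = 0.118.
ΔS_mix = −R(n_A ln x_A + n_B ln x_B) = −8.314 × (2.97 ln 0.882 + 0.397 ln 0.118) = 10.2 J/K.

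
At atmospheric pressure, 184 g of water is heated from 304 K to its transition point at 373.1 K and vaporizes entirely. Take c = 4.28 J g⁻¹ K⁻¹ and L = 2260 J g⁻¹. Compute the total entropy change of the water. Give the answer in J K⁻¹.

Warming step: ΔS₁ = m c ln(T_tr/T_i) = 184 × 4.28 × ln(373.1/304) = 161.3 J/K.
Phase change: ΔS₂ = +mL/T_tr = 184 × 2260 / 373.1 = 1115 J/K.
ΔS_total = (161.3) + (1115) = 1280 J/K.

ΔS = 1280 J/K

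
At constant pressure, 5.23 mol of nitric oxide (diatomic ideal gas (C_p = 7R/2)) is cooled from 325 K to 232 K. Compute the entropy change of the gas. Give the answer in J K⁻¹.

At constant pressure, ΔS = nC_p ln(T₂/T₁) with C_p = 7R/2 = 29.1 J mol⁻¹ K⁻¹.
ΔS = 5.23 × 29.1 × ln(232/325) = -51.3 J/K.

ΔS = -51.3 J/K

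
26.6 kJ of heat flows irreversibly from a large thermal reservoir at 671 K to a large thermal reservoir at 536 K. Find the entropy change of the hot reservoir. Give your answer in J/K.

ΔS_hot = -39.6 J/K

The hot reservoir loses heat Q, so ΔS_hot = −Q/T_H = −26600/671 = -39.6 J/K.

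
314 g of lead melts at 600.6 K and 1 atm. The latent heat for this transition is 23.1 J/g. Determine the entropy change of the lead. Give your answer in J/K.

Heat absorbed by the substance: Q = mL = 314 × 23.1 = 7253.4 J.
At constant T, ΔS = Q_rev/T = 7253.4 / 600.6 = 12.1 J/K.

ΔS = 12.1 J/K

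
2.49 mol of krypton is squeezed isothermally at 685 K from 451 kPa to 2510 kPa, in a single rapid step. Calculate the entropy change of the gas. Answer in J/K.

Entropy is a state function, so ΔS_gas depends only on the end states.
For an isothermal ideal gas ΔS_gas = nR ln(P₁/P₂) = 2.49 × 8.314 × ln(451/2510) = -35.5 J/K.

ΔS_gas = -35.5 J/K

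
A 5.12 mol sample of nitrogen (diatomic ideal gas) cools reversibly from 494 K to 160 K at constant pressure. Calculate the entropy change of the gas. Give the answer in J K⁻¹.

At constant pressure, ΔS = nC_p ln(T₂/T₁) with C_p = 7R/2 = 29.1 J mol⁻¹ K⁻¹.
ΔS = 5.12 × 29.1 × ln(160/494) = -168 J/K.

ΔS = -168 J/K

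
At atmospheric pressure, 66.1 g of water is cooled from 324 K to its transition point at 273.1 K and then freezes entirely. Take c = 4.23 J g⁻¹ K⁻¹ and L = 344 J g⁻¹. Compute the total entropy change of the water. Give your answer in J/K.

Cooling step: ΔS₁ = m c ln(T_tr/T_i) = 66.1 × 4.23 × ln(273.1/324) = -47.79 J/K.
Phase change: ΔS₂ = −mL/T_tr = −66.1 × 344 / 273.1 = -83.26 J/K.
ΔS_total = (-47.79) + (-83.26) = -131 J/K.

ΔS = -131 J/K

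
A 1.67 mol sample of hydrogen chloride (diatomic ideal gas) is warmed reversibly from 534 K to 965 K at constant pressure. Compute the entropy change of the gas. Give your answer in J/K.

At constant pressure, ΔS = nC_p ln(T₂/T₁) with C_p = 7R/2 = 29.1 J mol⁻¹ K⁻¹.
ΔS = 1.67 × 29.1 × ln(965/534) = 28.8 J/K.

ΔS = 28.8 J/K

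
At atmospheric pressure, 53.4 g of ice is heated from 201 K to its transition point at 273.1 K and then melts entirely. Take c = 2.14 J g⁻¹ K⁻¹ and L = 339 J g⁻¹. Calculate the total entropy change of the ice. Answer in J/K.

Warming step: ΔS₁ = m c ln(T_tr/T_i) = 53.4 × 2.14 × ln(273.1/201) = 35.03 J/K.
Phase change: ΔS₂ = +mL/T_tr = 53.4 × 339 / 273.1 = 66.29 J/K.
ΔS_total = (35.03) + (66.29) = 101 J/K.

ΔS = 101 J/K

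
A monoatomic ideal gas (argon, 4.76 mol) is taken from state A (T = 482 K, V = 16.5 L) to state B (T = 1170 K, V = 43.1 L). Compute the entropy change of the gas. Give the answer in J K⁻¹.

ΔS = 90.6 J/K

Entropy is a state function: ΔS = nC_V ln(T₂/T₁) + nR ln(V₂/V₁), with C_V = 3R/2 = 12.47 J mol⁻¹ K⁻¹ for a monoatomic ideal gas.
ΔS = 4.76 × [12.47 × ln(1170/482) + 8.314 × ln(43.1/16.5)] = 90.6 J/K.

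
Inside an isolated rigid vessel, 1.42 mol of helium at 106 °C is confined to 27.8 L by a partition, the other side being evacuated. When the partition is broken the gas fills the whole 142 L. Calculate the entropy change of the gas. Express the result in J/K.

For an ideal gas in free expansion Q = 0 and W = 0, so T is unchanged.
Entropy is a state function; using a reversible isothermal path, ΔS_gas = nR ln(V₂/V₁) = 1.42 × 8.314 × ln(142/27.8) = 19.3 J/K.

ΔS_gas = 19.3 J/K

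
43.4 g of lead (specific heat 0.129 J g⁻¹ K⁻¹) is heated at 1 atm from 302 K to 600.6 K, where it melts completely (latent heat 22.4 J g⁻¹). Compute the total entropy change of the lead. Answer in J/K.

Warming step: ΔS₁ = m c ln(T_tr/T_i) = 43.4 × 0.129 × ln(600.6/302) = 3.849 J/K.
Phase change: ΔS₂ = +mL/T_tr = 43.4 × 22.4 / 600.6 = 1.619 J/K.
ΔS_total = (3.849) + (1.619) = 5.47 J/K.

ΔS = 5.47 J/K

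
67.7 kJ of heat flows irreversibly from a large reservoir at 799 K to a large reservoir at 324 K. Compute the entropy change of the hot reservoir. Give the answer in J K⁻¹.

ΔS_hot = -84.7 J/K

The hot reservoir loses heat Q, so ΔS_hot = −Q/T_H = −67700/799 = -84.7 J/K.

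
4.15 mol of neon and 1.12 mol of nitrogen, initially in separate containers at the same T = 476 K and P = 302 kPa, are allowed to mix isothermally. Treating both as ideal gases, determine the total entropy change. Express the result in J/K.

Mole fractions: x_A = 4.15/5.27 = 0.787, x_B = 0.213.
ΔS_mix = −R(n_A ln x_A + n_B ln x_B) = −8.314 × (4.15 ln 0.787 + 1.12 ln 0.213) = 22.7 J/K.

ΔS_mix = 22.7 J/K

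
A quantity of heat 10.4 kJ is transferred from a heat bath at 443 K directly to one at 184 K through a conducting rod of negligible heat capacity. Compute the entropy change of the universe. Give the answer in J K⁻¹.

ΔS_total = 33 J/K

ΔS_hot = −Q/T_H = −10400/443 = -23.48 J/K and ΔS_cold = +Q/T_C = 10400/184 = 56.52 J/K.
ΔS_total = -23.48 + 56.52 = 33 J/K, positive as the second law requires.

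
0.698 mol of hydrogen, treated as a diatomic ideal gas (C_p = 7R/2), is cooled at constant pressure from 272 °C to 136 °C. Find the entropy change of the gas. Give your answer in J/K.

ΔS = -5.83 J/K

In kelvin: T₁ = 545.15 K, T₂ = 409.15 K. At constant pressure, ΔS = nC_p ln(T₂/T₁) with C_p = 7R/2 = 29.1 J mol⁻¹ K⁻¹.
ΔS = 0.698 × 29.1 × ln(409.15/545.15) = -5.83 J/K.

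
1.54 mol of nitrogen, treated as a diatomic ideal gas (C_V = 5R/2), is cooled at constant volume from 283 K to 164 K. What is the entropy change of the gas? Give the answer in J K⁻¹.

At constant volume, ΔS = nC_V ln(T₂/T₁) with C_V = 5R/2 = 20.79 J mol⁻¹ K⁻¹.
ΔS = 1.54 × 20.79 × ln(164/283) = -17.5 J/K.

ΔS = -17.5 J/K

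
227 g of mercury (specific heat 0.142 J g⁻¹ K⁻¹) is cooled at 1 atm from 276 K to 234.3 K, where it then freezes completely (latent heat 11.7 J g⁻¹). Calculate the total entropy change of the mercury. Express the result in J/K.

ΔS = -16.6 J/K

Cooling step: ΔS₁ = m c ln(T_tr/T_i) = 227 × 0.142 × ln(234.3/276) = -5.28 J/K.
Phase change: ΔS₂ = −mL/T_tr = −227 × 11.7 / 234.3 = -11.34 J/K.
ΔS_total = (-5.28) + (-11.34) = -16.6 J/K.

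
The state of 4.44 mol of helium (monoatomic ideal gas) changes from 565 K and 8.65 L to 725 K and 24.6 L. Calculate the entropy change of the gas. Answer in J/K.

ΔS = 52.4 J/K

Entropy is a state function: ΔS = nC_V ln(T₂/T₁) + nR ln(V₂/V₁), with C_V = 3R/2 = 12.47 J mol⁻¹ K⁻¹ for a monoatomic ideal gas.
ΔS = 4.44 × [12.47 × ln(725/565) + 8.314 × ln(24.6/8.65)] = 52.4 J/K.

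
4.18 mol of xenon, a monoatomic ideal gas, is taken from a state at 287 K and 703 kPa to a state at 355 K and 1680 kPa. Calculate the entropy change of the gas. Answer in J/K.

ΔS = -11.8 J/K

ΔS = nC_p ln(T₂/T₁) − nR ln(P₂/P₁), with C_p = 5R/2 = 20.79 J mol⁻¹ K⁻¹ for a monoatomic ideal gas.
ΔS = 4.18 × [20.79 × ln(355/287) − 8.314 × ln(1680/703)] = -11.8 J/K.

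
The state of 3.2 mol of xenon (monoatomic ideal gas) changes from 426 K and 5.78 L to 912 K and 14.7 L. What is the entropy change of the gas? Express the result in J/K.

ΔS = 55.2 J/K

Entropy is a state function: ΔS = nC_V ln(T₂/T₁) + nR ln(V₂/V₁), with C_V = 3R/2 = 12.47 J mol⁻¹ K⁻¹ for a monoatomic ideal gas.
ΔS = 3.2 × [12.47 × ln(912/426) + 8.314 × ln(14.7/5.78)] = 55.2 J/K.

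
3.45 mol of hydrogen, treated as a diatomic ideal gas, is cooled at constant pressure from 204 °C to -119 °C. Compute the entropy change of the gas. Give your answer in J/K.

ΔS = -113 J/K

In kelvin: T₁ = 477.15 K, T₂ = 154.15 K. At constant pressure, ΔS = nC_p ln(T₂/T₁) with C_p = 7R/2 = 29.1 J mol⁻¹ K⁻¹.
ΔS = 3.45 × 29.1 × ln(154.15/477.15) = -113 J/K.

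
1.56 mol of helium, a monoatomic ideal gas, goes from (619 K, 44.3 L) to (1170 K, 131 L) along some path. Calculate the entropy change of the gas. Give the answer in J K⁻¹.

ΔS = 26.4 J/K

Entropy is a state function: ΔS = nC_V ln(T₂/T₁) + nR ln(V₂/V₁), with C_V = 3R/2 = 12.47 J mol⁻¹ K⁻¹ for a monoatomic ideal gas.
ΔS = 1.56 × [12.47 × ln(1170/619) + 8.314 × ln(131/44.3)] = 26.4 J/K.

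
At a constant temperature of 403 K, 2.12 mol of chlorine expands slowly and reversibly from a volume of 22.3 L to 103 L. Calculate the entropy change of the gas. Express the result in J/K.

For an isothermal ideal gas ΔS_gas = nR ln(V₂/V₁) = 2.12 × 8.314 × ln(103/22.3) = 27 J/K.

ΔS_gas = 27 J/K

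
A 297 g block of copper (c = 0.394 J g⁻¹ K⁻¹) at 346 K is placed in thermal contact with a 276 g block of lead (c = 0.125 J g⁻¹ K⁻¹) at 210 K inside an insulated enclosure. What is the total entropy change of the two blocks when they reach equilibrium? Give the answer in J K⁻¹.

Energy balance: T_f = (m₁c₁T₁ + m₂c₂T₂)/(m₁c₁ + m₂c₂) = 315.03 K.
ΔS₁ = m₁c₁ ln(T_f/T₁) = 117.018 × ln(315.03/346) = -10.97 J/K.
ΔS₂ = m₂c₂ ln(T_f/T₂) = 34.5 × ln(315.03/210) = 13.99 J/K.
ΔS_total = -10.97 + 13.99 = 3.02 J/K.

ΔS_total = 3.02 J/K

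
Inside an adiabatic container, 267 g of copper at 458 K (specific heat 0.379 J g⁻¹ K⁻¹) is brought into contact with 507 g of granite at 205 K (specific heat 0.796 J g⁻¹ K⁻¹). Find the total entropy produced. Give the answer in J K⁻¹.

ΔS_total = 30.2 J/K

Energy balance: T_f = (m₁c₁T₁ + m₂c₂T₂)/(m₁c₁ + m₂c₂) = 255.72 K.
ΔS₁ = m₁c₁ ln(T_f/T₁) = 101.193 × ln(255.72/458) = -58.97 J/K.
ΔS₂ = m₂c₂ ln(T_f/T₂) = 403.572 × ln(255.72/205) = 89.22 J/K.
ΔS_total = -58.97 + 89.22 = 30.2 J/K.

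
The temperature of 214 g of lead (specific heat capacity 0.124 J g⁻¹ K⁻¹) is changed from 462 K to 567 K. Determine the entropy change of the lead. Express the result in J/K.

ΔS = 5.43 J/K

ΔS = ∫dQ_rev/T = m c ln(T₂/T₁) = 214 × 0.124 × ln(567/462) = 5.43 J/K.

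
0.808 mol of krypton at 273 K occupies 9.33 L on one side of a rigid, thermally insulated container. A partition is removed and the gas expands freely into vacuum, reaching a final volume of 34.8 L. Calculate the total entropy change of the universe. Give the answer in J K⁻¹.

No heat is exchanged and no work is done, so the ideal-gas temperature stays constant.
Entropy is a state function; using a reversible isothermal path, ΔS_gas = nR ln(V₂/V₁) = 0.808 × 8.314 × ln(34.8/9.33) = 8.84 J/K.
The insulated surroundings exchange no heat, so ΔS_surr = 0 and ΔS_universe = ΔS_gas.

ΔS_universe = 8.84 J/K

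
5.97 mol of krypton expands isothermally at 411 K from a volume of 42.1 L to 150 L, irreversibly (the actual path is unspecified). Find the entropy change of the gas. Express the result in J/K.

Entropy is a state function, so ΔS_gas depends only on the end states.
For an isothermal ideal gas ΔS_gas = nR ln(V₂/V₁) = 5.97 × 8.314 × ln(150/42.1) = 63.1 J/K.

ΔS_gas = 63.1 J/K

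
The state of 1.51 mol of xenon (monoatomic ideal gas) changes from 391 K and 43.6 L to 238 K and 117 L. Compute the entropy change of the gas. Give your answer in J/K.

Entropy is a state function: ΔS = nC_V ln(T₂/T₁) + nR ln(V₂/V₁), with C_V = 3R/2 = 12.47 J mol⁻¹ K⁻¹ for a monoatomic ideal gas.
ΔS = 1.51 × [12.47 × ln(238/391) + 8.314 × ln(117/43.6)] = 3.04 J/K.

ΔS = 3.04 J/K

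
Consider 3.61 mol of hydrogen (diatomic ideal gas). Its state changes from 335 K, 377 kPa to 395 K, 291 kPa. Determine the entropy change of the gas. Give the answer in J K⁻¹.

ΔS = nC_p ln(T₂/T₁) − nR ln(P₂/P₁), with C_p = 7R/2 = 29.1 J mol⁻¹ K⁻¹ for a diatomic ideal gas.
ΔS = 3.61 × [29.1 × ln(395/335) − 8.314 × ln(291/377)] = 25.1 J/K.

ΔS = 25.1 J/K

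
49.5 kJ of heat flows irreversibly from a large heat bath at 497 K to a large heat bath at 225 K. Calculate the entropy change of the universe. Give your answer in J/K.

ΔS_total = 120 J/K

ΔS_hot = −Q/T_H = −49500/497 = -99.6 J/K and ΔS_cold = +Q/T_C = 49500/225 = 220 J/K.
ΔS_total = -99.6 + 220 = 120 J/K, positive as the second law requires.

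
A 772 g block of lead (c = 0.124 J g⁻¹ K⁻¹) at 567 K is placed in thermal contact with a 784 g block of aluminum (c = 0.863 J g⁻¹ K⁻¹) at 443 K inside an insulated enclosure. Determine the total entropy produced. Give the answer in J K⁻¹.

Energy balance: T_f = (m₁c₁T₁ + m₂c₂T₂)/(m₁c₁ + m₂c₂) = 458.37 K.
ΔS₁ = m₁c₁ ln(T_f/T₁) = 95.728 × ln(458.37/567) = -20.36 J/K.
ΔS₂ = m₂c₂ ln(T_f/T₂) = 676.592 × ln(458.37/443) = 23.08 J/K.
ΔS_total = -20.36 + 23.08 = 2.72 J/K.

ΔS_total = 2.72 J/K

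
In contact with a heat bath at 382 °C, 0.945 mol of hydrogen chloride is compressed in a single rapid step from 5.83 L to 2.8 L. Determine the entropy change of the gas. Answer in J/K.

Entropy is a state function, so ΔS_gas depends only on the end states.
For an isothermal ideal gas ΔS_gas = nR ln(V₂/V₁) = 0.945 × 8.314 × ln(2.8/5.83) = -5.76 J/K.

ΔS_gas = -5.76 J/K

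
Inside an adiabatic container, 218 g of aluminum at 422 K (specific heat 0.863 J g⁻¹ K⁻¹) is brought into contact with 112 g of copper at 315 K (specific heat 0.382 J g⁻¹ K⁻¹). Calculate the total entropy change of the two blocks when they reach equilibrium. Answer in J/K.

Energy balance: T_f = (m₁c₁T₁ + m₂c₂T₂)/(m₁c₁ + m₂c₂) = 402.18 K.
ΔS₁ = m₁c₁ ln(T_f/T₁) = 188.134 × ln(402.18/422) = -9.053 J/K.
ΔS₂ = m₂c₂ ln(T_f/T₂) = 42.784 × ln(402.18/315) = 10.45 J/K.
ΔS_total = -9.053 + 10.45 = 1.4 J/K.

ΔS_total = 1.4 J/K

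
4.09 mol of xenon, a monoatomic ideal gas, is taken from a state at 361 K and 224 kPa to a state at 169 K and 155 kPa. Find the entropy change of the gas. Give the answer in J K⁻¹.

ΔS = nC_p ln(T₂/T₁) − nR ln(P₂/P₁), with C_p = 5R/2 = 20.79 J mol⁻¹ K⁻¹ for a monoatomic ideal gas.
ΔS = 4.09 × [20.79 × ln(169/361) − 8.314 × ln(155/224)] = -52 J/K.

ΔS = -52 J/K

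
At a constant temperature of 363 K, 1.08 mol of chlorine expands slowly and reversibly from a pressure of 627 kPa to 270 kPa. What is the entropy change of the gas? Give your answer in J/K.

ΔS_gas = 7.57 J/K

For an isothermal ideal gas ΔS_gas = nR ln(P₁/P₂) = 1.08 × 8.314 × ln(627/270) = 7.57 J/K.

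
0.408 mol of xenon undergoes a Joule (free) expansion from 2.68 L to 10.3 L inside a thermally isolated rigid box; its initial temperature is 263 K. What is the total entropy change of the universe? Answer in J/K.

No heat is exchanged and no work is done, so the ideal-gas temperature stays constant.
Entropy is a state function; using a reversible isothermal path, ΔS_gas = nR ln(V₂/V₁) = 0.408 × 8.314 × ln(10.3/2.68) = 4.57 J/K.
The insulated surroundings exchange no heat, so ΔS_surr = 0 and ΔS_universe = ΔS_gas.

ΔS_universe = 4.57 J/K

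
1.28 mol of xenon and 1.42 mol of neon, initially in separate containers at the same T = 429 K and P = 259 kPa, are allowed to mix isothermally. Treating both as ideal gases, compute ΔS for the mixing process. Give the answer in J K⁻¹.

Mole fractions: x_A = 1.28/2.7 = 0.474, x_B = 0.526.
ΔS_mix = −R(n_A ln x_A + n_B ln x_B) = −8.314 × (1.28 ln 0.474 + 1.42 ln 0.526) = 15.5 J/K.

ΔS_mix = 15.5 J/K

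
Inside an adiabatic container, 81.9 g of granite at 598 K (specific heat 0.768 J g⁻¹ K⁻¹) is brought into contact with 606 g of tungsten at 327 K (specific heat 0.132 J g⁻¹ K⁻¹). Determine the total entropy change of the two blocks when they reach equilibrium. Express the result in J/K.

ΔS_total = 6.47 J/K

Energy balance: T_f = (m₁c₁T₁ + m₂c₂T₂)/(m₁c₁ + m₂c₂) = 446.29 K.
ΔS₁ = m₁c₁ ln(T_f/T₁) = 62.8992 × ln(446.29/598) = -18.41 J/K.
ΔS₂ = m₂c₂ ln(T_f/T₂) = 79.992 × ln(446.29/327) = 24.88 J/K.
ΔS_total = -18.41 + 24.88 = 6.47 J/K.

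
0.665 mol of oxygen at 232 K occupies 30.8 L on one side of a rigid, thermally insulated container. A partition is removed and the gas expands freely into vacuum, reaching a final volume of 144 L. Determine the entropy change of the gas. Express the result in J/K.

ΔS_gas = 8.53 J/K

For an ideal gas in free expansion Q = 0 and W = 0, so T is unchanged.
Entropy is a state function; using a reversible isothermal path, ΔS_gas = nR ln(V₂/V₁) = 0.665 × 8.314 × ln(144/30.8) = 8.53 J/K.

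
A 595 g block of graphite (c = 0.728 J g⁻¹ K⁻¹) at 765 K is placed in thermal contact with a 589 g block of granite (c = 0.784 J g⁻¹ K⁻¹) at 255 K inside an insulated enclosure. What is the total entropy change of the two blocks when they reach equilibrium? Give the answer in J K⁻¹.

Energy balance: T_f = (m₁c₁T₁ + m₂c₂T₂)/(m₁c₁ + m₂c₂) = 501.85 K.
ΔS₁ = m₁c₁ ln(T_f/T₁) = 433.16 × ln(501.85/765) = -182.6 J/K.
ΔS₂ = m₂c₂ ln(T_f/T₂) = 461.776 × ln(501.85/255) = 312.6 J/K.
ΔS_total = -182.6 + 312.6 = 130 J/K.

ΔS_total = 130 J/K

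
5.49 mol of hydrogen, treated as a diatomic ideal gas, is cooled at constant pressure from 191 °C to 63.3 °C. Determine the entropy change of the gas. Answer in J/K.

ΔS = -51.4 J/K

In kelvin: T₁ = 464.15 K, T₂ = 336.45 K. At constant pressure, ΔS = nC_p ln(T₂/T₁) with C_p = 7R/2 = 29.1 J mol⁻¹ K⁻¹.
ΔS = 5.49 × 29.1 × ln(336.45/464.15) = -51.4 J/K.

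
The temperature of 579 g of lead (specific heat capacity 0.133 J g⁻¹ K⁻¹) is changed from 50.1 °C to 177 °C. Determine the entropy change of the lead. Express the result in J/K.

ΔS = 25.5 J/K

In kelvin: T₁ = 323.25 K, T₂ = 450.15 K. ΔS = ∫dQ_rev/T = m c ln(T₂/T₁) = 579 × 0.133 × ln(450.15/323.25) = 25.5 J/K.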